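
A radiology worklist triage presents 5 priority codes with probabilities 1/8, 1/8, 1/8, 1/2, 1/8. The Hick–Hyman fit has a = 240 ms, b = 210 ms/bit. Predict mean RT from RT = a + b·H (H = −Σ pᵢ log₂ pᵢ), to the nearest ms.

H = −Σ pᵢ log₂ pᵢ = 0.125·3 + 0.125·3 + 0.125·3 + 0.5·1 + 0.125·3 = 2.000 bits.
RT = 240 + 210 × 2.000 = 660.00 ms.

660 ms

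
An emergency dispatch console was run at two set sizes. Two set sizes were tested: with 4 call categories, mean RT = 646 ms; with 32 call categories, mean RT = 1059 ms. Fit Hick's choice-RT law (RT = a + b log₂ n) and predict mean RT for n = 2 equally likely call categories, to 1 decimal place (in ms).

With log₂ n on the abscissa the relation is linear; from the two conditions:
  b = (1059 − 646) / (log₂ 32 − log₂ 4) = 413 / (5 − 2) = 137.667 ms/bit
  a = 646 − 137.667 × 2 = 370.667 ms
Then RT(2) = 370.667 + 137.667 × log₂ 2 = 370.667 + 137.667 × 1 ≈ 508.333 ms.

508.3 ms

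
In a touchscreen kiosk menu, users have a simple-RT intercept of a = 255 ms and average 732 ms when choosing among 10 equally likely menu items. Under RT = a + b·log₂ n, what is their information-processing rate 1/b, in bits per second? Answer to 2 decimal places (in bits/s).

Choice component = 732 − 255 = 477 ms over log₂(10) = 3.3219 bits.
b = 477 / 3.3219 = 143.591 ms/bit, so 1/b = 6.964 bits/s.

6.96 bits/s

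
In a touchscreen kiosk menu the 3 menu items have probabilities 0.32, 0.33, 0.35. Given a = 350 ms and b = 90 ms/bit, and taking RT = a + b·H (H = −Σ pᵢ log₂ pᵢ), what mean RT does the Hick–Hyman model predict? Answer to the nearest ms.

493 ms

H = 0.32·log₂(1/0.32) + 0.33·log₂(1/0.33) + 0.35·log₂(1/0.35) = 1.5840 bits.
RT = 350 + 90 × 1.5840 = 492.56 ms.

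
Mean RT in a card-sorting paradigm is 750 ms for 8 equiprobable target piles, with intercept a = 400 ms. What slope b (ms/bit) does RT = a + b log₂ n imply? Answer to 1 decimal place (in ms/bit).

116.7 ms/bit

8 alternatives carry log₂ 8 = 3 bits; the choice cost is 750 − 400 = 350 ms, so b = 350/3 = 116.667 ms/bit.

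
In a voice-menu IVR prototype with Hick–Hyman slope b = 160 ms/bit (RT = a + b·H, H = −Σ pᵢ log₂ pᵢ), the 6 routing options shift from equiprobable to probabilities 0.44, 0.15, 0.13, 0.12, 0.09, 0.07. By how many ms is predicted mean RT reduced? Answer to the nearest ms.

52 ms

Equiprobable entropy H₀ = log₂ 6 = 2.5850 bits.
Skewed entropy H = −Σ pᵢ log₂ pᵢ = 2.2626 bits.
ΔRT = b·(H₀ − H) = 160 × 0.3224 = 51.58 ms.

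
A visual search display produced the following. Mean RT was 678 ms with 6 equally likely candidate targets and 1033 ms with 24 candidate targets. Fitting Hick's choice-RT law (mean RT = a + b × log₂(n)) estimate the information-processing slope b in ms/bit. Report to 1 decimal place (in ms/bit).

The slope on a log₂ axis is (1033 − 678) / (4.5850 − 2.5850) = 177.500 ms/bit.

177.5 ms/bit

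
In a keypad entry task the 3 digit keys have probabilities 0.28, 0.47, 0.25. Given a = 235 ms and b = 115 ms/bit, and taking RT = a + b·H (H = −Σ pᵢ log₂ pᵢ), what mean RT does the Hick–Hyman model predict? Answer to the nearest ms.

411 ms

H = 0.28·log₂(1/0.28) + 0.47·log₂(1/0.47) + 0.25·log₂(1/0.25) = 1.5262 bits.
RT = 235 + 115 × 1.5262 = 410.51 ms.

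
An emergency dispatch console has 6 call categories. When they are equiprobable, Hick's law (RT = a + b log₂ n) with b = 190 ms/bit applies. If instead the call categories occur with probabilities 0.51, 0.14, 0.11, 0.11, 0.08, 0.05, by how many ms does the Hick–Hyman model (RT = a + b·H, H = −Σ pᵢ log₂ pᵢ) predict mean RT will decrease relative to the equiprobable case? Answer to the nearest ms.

The RT saving is b·ΔH. Equiprobable H₀ = log₂(6) = 2.5850 bits; with the given probabilities H = 2.1007 bits.
b·(H₀ − H) = 190 × (2.5850 − 2.1007) = 92.01 ms.

92 ms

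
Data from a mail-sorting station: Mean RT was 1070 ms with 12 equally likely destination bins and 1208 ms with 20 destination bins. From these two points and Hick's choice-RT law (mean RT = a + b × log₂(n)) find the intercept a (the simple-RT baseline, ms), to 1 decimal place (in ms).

398.7 ms

b = (RT₂ − RT₁)/(log₂ n₂ − log₂ n₁) = (1208 − 1070)/(4.3219 − 3.5850) = 187.254 ms/bit.
Intercept: a = 1070 − 187.254·log₂(12) = 398.700 ms.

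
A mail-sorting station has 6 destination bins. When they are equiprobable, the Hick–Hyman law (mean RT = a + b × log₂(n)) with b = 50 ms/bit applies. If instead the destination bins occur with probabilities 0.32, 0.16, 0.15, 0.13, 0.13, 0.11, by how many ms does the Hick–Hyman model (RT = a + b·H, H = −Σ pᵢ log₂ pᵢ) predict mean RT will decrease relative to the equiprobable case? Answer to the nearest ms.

5 ms

Equiprobable entropy H₀ = log₂ 6 = 2.5850 bits.
Skewed entropy H = −Σ pᵢ log₂ pᵢ = 2.4752 bits.
ΔRT = b·(H₀ − H) = 50 × 0.1098 = 5.49 ms.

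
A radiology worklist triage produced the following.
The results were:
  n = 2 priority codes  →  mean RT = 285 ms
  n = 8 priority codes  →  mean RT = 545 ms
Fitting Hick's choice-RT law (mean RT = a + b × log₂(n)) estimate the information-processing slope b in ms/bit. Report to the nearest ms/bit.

130 ms/bit

The slope on a log₂ axis is (545 − 285) / (3 − 1) = 130 ms/bit.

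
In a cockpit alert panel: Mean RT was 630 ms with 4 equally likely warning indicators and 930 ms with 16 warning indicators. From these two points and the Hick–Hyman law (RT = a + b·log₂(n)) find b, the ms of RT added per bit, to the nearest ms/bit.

Slope: b = (930 − 630) / (log₂ 16 − log₂ 4) = 300/2.0000 = 150 ms/bit.

150 ms/bit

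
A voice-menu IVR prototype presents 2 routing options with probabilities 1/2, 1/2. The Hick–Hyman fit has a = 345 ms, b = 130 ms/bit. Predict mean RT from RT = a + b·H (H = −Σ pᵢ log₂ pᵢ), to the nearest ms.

475 ms

H = −Σ pᵢ log₂ pᵢ = 0.5·1 + 0.5·1 = 1.000 bits.
RT = 345 + 130 × 1.000 = 475.00 ms.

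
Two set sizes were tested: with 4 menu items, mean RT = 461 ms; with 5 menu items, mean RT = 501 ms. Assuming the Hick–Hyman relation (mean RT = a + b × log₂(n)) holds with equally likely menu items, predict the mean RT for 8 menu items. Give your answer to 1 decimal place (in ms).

Fit slope and intercept:
  b = (501 − 461) / (log₂ 5 − log₂ 4) = 40 / (2.3219 − 2) = 124.251 ms/bit
  a = 461 − 124.251 × 2 = 212.497 ms
Then RT(8) = 212.497 + 124.251 × log₂ 8 = 212.497 + 124.251 × 3 ≈ 585.251 ms.

585.3 ms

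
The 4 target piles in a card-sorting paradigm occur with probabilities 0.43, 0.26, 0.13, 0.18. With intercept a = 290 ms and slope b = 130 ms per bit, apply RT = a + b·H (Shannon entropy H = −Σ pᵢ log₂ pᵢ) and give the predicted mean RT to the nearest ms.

531 ms

Entropy contributions −pᵢ log₂ pᵢ: 0.5236, 0.5053, 0.3826, 0.4453; sum H = 1.8568 bits.
RT = a + bH = 290 + 130·1.8568 = 531.38 ms.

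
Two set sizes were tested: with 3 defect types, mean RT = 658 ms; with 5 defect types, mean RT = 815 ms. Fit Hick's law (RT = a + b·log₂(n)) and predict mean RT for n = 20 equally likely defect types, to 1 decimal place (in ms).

Fit slope and intercept:
  b = (815 − 658) / (log₂ 5 − log₂ 3) = 157 / (2.3219 − 1.5850) = 213.036 ms/bit
  a = 658 − 213.036 × 1.5850 = 320.346 ms
Then RT(20) = 320.346 + 213.036 × log₂ 20 = 320.346 + 213.036 × 4.3219 ≈ 1241.071 ms.

1241.1 ms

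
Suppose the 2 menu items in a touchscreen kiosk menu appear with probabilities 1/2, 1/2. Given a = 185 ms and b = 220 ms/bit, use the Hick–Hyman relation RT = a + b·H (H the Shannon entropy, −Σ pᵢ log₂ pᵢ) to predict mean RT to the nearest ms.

Each term −pᵢ log₂ pᵢ: 0.5·1 + 0.5·1; summed, H = 1.000 bits.
Mean RT = a + bH = 185 + 220·1.000 = 405.00 ms.

405 ms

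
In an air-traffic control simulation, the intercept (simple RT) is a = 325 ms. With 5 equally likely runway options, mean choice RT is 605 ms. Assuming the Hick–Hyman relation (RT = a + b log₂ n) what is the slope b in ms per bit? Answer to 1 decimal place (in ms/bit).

120.6 ms/bit

5 alternatives carry log₂ 5 = 2.3219 bits; the choice cost is 605 − 325 = 280 ms, so b = 280/2.3219 = 120.589 ms/bit.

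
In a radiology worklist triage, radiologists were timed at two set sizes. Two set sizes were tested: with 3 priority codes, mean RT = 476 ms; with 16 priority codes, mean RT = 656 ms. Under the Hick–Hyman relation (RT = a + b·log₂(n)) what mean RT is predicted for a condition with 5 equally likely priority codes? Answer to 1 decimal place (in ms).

530.9 ms

Solve the two-equation system in a and b:
  b = (656 − 476) / (log₂ 16 − log₂ 3) = 180 / (4 − 1.5850) = 74.533 ms/bit
  a = 476 − 74.533 × 1.5850 = 357.868 ms
Then RT(5) = 357.868 + 74.533 × log₂ 5 = 357.868 + 74.533 × 2.3219 ≈ 530.928 ms.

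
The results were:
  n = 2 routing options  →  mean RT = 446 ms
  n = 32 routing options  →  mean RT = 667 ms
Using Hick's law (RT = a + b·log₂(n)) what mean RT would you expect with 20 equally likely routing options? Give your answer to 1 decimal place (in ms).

With log₂ n on the abscissa the relation is linear; from the two conditions:
  b = (667 − 446) / (log₂ 32 − log₂ 2) = 221 / (5 − 1) = 55.250 ms/bit
  a = 446 − 55.250 × 1 = 390.750 ms
Then RT(20) = 390.750 + 55.250 × log₂ 20 = 390.750 + 55.250 × 4.3219 ≈ 629.537 ms.

629.5 ms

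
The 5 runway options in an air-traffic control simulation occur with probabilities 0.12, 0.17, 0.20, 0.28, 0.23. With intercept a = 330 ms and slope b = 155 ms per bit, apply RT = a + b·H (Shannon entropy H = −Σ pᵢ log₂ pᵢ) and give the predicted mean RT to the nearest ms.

682 ms

H = 0.12·log₂(1/0.12) + 0.17·log₂(1/0.17) + 0.20·log₂(1/0.20) + 0.28·log₂(1/0.28) + 0.23·log₂(1/0.23) = 2.2679 bits.
RT = 330 + 155 × 2.2679 = 681.53 ms.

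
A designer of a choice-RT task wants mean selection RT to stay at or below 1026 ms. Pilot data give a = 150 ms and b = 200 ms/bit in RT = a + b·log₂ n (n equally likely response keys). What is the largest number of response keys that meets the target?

20

Information budget: (1026 − 150)/200 = 4.3800 bits, so n ≤ 2^4.3800 = 20.821 → at most 20.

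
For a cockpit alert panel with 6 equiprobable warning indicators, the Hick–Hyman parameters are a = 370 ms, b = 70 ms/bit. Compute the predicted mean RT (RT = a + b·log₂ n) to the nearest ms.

log₂(6) = 2.5850 bits, so RT = 370 + 70 × 2.5850 ≈ 550.947 ms.

551 ms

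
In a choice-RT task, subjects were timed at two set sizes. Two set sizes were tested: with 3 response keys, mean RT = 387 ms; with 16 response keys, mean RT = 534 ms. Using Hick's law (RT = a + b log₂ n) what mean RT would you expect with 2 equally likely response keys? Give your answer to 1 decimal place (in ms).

351.4 ms

RT is linear in log₂ n, so two points fix the line:
  b = (534 − 387) / (log₂ 16 − log₂ 3) = 147 / (4 − 1.5850) = 60.869 ms/bit
  a = 387 − 60.869 × 1.5850 = 290.526 ms
Then RT(2) = 290.526 + 60.869 × log₂ 2 = 290.526 + 60.869 × 1 ≈ 351.394 ms.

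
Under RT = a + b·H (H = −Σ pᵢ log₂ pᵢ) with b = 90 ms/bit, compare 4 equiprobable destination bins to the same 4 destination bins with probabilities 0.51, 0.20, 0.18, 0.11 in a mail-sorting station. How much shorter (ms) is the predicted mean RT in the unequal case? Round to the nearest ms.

Equiprobable entropy H₀ = log₂ 4 = 2.0000 bits.
Skewed entropy H = −Σ pᵢ log₂ pᵢ = 1.7554 bits.
ΔRT = b·(H₀ − H) = 90 × 0.2446 = 22.01 ms.

22 ms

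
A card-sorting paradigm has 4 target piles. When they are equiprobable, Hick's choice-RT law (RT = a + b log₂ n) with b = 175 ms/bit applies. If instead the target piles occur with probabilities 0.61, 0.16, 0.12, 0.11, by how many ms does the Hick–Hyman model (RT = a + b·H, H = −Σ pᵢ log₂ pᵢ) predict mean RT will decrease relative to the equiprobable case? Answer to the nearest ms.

The RT saving is b·ΔH. Equiprobable H₀ = log₂(4) = 2.0000 bits; with the given probabilities H = 1.5754 bits.
b·(H₀ − H) = 175 × (2.0000 − 1.5754) = 74.31 ms.

74 ms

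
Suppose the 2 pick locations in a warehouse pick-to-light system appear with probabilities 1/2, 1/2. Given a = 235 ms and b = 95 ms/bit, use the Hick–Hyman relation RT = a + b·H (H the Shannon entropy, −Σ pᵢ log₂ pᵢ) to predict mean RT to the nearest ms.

330 ms

H = −Σ pᵢ log₂ pᵢ = 0.5·1 + 0.5·1 = 1.000 bits.
RT = 235 + 95 × 1.000 = 330.00 ms.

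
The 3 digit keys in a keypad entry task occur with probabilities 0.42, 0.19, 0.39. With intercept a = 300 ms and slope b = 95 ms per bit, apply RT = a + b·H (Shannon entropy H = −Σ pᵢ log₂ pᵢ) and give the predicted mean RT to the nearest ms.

444 ms

H = 0.42·log₂(1/0.42) + 0.19·log₂(1/0.19) + 0.39·log₂(1/0.39) = 1.5107 bits.
RT = 300 + 95 × 1.5107 = 443.51 ms.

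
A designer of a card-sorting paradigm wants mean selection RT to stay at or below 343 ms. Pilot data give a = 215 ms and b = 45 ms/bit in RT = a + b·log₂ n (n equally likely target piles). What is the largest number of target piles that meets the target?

7

Set 215 + 45·log₂ n ≤ 343 → log₂ n ≤ (343 − 215)/45 = 2.8444.
So n ≤ 2^2.8444 = 7.182; the largest integer n is 7.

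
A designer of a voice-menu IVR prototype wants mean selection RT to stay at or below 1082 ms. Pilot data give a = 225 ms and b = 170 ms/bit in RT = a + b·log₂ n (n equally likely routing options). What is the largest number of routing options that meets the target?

Set 225 + 170·log₂ n ≤ 1082 → log₂ n ≤ (1082 − 225)/170 = 5.0412.
So n ≤ 2^5.0412 = 32.926; the largest integer n is 32.

32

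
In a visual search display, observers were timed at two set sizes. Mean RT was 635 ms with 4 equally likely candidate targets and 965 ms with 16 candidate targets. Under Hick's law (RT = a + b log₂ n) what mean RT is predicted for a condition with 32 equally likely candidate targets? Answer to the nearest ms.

1130 ms

With log₂ n on the abscissa the relation is linear; from the two conditions:
  b = (965 − 635) / (log₂ 16 − log₂ 4) = 330 / (4 − 2) = 165 ms/bit
  a = 635 − 165 × 2 = 305 ms
Then RT(32) = 305 + 165 × log₂ 32 = 305 + 165 × 5 ≈ 1130.000 ms.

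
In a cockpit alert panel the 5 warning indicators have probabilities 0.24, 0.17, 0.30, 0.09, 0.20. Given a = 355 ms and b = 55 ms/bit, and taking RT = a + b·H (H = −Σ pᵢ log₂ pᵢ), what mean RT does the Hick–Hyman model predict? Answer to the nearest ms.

H = 0.24·log₂(1/0.24) + 0.17·log₂(1/0.17) + 0.30·log₂(1/0.30) + 0.09·log₂(1/0.09) + 0.20·log₂(1/0.20) = 2.2269 bits.
RT = 355 + 55 × 2.2269 = 477.48 ms.

477 ms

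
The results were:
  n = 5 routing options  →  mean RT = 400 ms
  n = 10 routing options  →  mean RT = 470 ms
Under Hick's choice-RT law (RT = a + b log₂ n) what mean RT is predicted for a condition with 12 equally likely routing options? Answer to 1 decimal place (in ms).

Fit slope and intercept:
  b = (470 − 400) / (log₂ 10 − log₂ 5) = 70 / (3.3219 − 2.3219) = 70.000 ms/bit
  a = 400 − 70.000 × 2.3219 = 237.465 ms
Then RT(12) = 237.465 + 70.000 × log₂ 12 = 237.465 + 70.000 × 3.5850 ≈ 488.412 ms.

488.4 ms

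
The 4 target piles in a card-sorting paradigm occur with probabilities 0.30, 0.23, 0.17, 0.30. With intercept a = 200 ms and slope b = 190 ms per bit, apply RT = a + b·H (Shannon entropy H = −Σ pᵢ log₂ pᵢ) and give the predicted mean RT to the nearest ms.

Entropy contributions −pᵢ log₂ pᵢ: 0.5211, 0.4877, 0.4346, 0.5211; sum H = 1.9644 bits.
RT = a + bH = 200 + 190·1.9644 = 573.24 ms.

573 ms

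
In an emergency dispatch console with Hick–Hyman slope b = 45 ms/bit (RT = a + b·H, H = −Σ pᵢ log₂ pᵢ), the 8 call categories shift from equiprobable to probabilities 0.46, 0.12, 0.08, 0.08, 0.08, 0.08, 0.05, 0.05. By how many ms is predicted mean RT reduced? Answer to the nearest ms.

The RT saving is b·ΔH. Equiprobable H₀ = log₂(8) = 3.0000 bits; with the given probabilities H = 2.4806 bits.
b·(H₀ − H) = 45 × (3.0000 − 2.4806) = 23.37 ms.

23 ms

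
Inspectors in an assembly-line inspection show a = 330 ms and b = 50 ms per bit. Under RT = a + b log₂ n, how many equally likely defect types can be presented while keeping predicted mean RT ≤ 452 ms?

5

50·log₂ n ≤ 452 − 330 = 122, giving log₂ n ≤ 2.4400 and n ≤ 5.426. The largest whole number is 5.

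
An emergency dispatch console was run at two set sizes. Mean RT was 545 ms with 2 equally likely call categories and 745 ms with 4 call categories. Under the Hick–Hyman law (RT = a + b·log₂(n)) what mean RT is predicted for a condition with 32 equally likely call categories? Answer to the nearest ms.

RT is linear in log₂ n, so two points fix the line:
  b = (745 − 545) / (log₂ 4 − log₂ 2) = 200 / (2 − 1) = 200 ms/bit
  a = 545 − 200 × 1 = 345 ms
Then RT(32) = 345 + 200 × log₂ 32 = 345 + 200 × 5 ≈ 1345.000 ms.

1345 ms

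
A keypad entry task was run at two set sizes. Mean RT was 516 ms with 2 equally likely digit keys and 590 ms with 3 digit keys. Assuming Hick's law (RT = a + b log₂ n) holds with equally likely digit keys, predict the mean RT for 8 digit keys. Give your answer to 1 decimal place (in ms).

Fit slope and intercept:
  b = (590 − 516) / (log₂ 3 − log₂ 2) = 74 / (1.5850 − 1) = 126.504 ms/bit
  a = 516 − 126.504 × 1 = 389.496 ms
Then RT(8) = 389.496 + 126.504 × log₂ 8 = 389.496 + 126.504 × 3 ≈ 769.008 ms.

769.0 ms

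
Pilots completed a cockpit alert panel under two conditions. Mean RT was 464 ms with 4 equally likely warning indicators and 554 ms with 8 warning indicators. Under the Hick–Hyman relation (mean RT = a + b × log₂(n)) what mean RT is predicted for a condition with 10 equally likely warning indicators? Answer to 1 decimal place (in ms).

With log₂ n on the abscissa the relation is linear; from the two conditions:
  b = (554 − 464) / (log₂ 8 − log₂ 4) = 90 / (3 − 2) = 90.000 ms/bit
  a = 464 − 90.000 × 2 = 284.000 ms
Then RT(10) = 284.000 + 90.000 × log₂ 10 = 284.000 + 90.000 × 3.3219 ≈ 582.974 ms.

583.0 ms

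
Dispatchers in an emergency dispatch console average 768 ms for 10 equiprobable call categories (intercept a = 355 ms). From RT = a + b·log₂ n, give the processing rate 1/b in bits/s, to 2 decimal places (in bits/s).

8.04 bits/s

Choice component = 768 − 355 = 413 ms over log₂(10) = 3.3219 bits.
b = 413 / 3.3219 = 124.325 ms/bit, so 1/b = 8.043 bits/s.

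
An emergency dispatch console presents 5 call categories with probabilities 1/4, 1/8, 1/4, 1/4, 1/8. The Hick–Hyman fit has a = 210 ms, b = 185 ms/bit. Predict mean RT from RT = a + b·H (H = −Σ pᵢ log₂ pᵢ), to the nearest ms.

Each term −pᵢ log₂ pᵢ: 0.25·2 + 0.125·3 + 0.25·2 + 0.25·2 + 0.125·3; summed, H = 2.250 bits.
Mean RT = a + bH = 210 + 185·2.250 = 626.25 ms.

626 ms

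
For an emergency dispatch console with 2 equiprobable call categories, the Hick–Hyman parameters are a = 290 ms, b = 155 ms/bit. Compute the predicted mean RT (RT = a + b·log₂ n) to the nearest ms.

445 ms

log₂(2) = 1 bits, so RT = 290 + 155 × 1 ≈ 445.000 ms.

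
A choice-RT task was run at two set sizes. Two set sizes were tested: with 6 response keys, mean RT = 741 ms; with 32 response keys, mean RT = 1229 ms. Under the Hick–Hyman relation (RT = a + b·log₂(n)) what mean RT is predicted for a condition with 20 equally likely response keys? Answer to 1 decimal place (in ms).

RT is linear in log₂ n, so two points fix the line:
  b = (1229 − 741) / (log₂ 32 − log₂ 6) = 488 / (5 − 2.5850) = 202.067 ms/bit
  a = 741 − 202.067 × 2.5850 = 218.664 ms
Then RT(20) = 218.664 + 202.067 × log₂ 20 = 218.664 + 202.067 × 4.3219 ≈ 1091.984 ms.

1092.0 ms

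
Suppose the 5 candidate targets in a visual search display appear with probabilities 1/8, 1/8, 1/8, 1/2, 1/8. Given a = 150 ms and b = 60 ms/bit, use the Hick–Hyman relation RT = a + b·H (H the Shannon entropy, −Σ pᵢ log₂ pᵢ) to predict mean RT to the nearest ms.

270 ms

Each term −pᵢ log₂ pᵢ: 0.125·3 + 0.125·3 + 0.125·3 + 0.5·1 + 0.125·3; summed, H = 2.000 bits.
Mean RT = a + bH = 150 + 60·2.000 = 270.00 ms.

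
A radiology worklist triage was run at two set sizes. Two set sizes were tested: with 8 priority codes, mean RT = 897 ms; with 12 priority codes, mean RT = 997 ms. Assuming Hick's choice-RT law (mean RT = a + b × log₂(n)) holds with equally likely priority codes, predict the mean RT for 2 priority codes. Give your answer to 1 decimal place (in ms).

555.1 ms

Solve the two-equation system in a and b:
  b = (997 − 897) / (log₂ 12 − log₂ 8) = 100 / (3.5850 − 3) = 170.951 ms/bit
  a = 897 − 170.951 × 3 = 384.147 ms
Then RT(2) = 384.147 + 170.951 × log₂ 2 = 384.147 + 170.951 × 1 ≈ 555.098 ms.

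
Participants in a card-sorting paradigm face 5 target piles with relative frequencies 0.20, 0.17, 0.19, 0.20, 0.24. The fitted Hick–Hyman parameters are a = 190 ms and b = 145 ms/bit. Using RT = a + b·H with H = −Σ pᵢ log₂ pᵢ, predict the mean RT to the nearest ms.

525 ms

Entropy contributions −pᵢ log₂ pᵢ: 0.4644, 0.4346, 0.4552, 0.4644, 0.4941; sum H = 2.3127 bits.
RT = a + bH = 190 + 145·2.3127 = 525.34 ms.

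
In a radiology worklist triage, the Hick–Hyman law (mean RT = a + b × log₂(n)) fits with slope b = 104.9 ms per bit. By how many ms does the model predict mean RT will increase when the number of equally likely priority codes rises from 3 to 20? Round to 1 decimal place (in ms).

287.1 ms

The intercept a cancels: ΔRT = b·(log₂ n₂ − log₂ n₁) = b·log₂(n₂/n₁).
log₂(20) − log₂(3) = 4.3219 − 1.5850 = 2.7370.
ΔRT = 104.9 × 2.7370 = 287.108 ms.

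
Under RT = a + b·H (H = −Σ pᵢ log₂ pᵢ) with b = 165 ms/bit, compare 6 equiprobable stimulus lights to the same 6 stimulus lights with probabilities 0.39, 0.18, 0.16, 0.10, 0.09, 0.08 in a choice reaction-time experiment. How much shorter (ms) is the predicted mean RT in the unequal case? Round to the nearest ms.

41 ms

Equiprobable entropy H₀ = log₂ 6 = 2.5850 bits.
Skewed entropy H = −Σ pᵢ log₂ pᵢ = 2.3345 bits.
ΔRT = b·(H₀ − H) = 165 × 0.2505 = 41.33 ms.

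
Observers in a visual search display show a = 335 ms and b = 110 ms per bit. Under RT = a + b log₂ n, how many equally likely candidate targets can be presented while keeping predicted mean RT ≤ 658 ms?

7

110·log₂ n ≤ 658 − 335 = 323, giving log₂ n ≤ 2.9364 and n ≤ 7.655. The largest whole number is 7.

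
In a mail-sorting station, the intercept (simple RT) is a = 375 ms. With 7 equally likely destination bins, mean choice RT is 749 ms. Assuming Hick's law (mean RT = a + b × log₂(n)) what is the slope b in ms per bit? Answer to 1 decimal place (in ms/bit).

133.2 ms/bit

b = (749 − 375) / log₂(7) = 374 / 2.8074 = 133.221 ms/bit.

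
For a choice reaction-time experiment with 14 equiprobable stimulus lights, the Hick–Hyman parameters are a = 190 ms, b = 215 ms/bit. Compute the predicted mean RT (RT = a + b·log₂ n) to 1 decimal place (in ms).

1008.6 ms

log₂(14) = 3.8074 bits, so RT = 190 + 215 × 3.8074 ≈ 1008.581 ms.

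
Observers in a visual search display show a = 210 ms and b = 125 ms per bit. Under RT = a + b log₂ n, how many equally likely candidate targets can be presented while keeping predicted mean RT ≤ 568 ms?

7

125·log₂ n ≤ 568 − 210 = 358, giving log₂ n ≤ 2.8640 and n ≤ 7.280. The largest whole number is 7.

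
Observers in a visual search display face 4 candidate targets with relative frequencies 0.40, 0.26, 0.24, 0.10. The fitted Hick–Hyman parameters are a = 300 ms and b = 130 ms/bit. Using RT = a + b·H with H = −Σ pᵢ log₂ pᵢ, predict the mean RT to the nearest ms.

Entropy contributions −pᵢ log₂ pᵢ: 0.5288, 0.5053, 0.4941, 0.3322; sum H = 1.8604 bits.
RT = a + bH = 300 + 130·1.8604 = 541.85 ms.

542 ms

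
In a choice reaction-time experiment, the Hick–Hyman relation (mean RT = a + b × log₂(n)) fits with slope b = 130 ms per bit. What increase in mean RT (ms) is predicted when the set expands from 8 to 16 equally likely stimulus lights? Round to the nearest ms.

Only the slope matters, since a is common to both: ΔRT = b·log₂(n₂/n₁).
log₂(16) − log₂(8) = log₂(16/8) = log₂(2) = 1.
ΔRT = 130 × 1.0000 = 130.000 ms.

130 ms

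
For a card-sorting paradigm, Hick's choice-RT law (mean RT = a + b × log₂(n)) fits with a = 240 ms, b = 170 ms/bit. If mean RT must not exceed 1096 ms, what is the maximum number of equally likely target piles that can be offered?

170·log₂ n ≤ 1096 − 240 = 856, giving log₂ n ≤ 5.0353 and n ≤ 32.793. The largest whole number is 32.

32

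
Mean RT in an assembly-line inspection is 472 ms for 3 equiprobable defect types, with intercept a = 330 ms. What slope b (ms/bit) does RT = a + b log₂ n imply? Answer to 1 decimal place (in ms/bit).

3 alternatives carry log₂ 3 = 1.5850 bits; the choice cost is 472 − 330 = 142 ms, so b = 142/1.5850 = 89.592 ms/bit.

89.6 ms/bit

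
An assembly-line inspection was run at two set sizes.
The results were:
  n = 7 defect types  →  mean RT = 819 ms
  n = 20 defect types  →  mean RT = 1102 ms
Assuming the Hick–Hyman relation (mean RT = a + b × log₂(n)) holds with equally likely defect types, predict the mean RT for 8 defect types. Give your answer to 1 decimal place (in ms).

Fit slope and intercept:
  b = (1102 − 819) / (log₂ 20 − log₂ 7) = 283 / (4.3219 − 2.8074) = 186.851 ms/bit
  a = 819 − 186.851 × 2.8074 = 294.442 ms
Then RT(8) = 294.442 + 186.851 × log₂ 8 = 294.442 + 186.851 × 3 ≈ 854.996 ms.

855.0 ms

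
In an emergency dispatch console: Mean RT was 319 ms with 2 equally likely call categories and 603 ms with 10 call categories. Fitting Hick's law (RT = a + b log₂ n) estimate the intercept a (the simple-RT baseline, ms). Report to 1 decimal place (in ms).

196.7 ms

b = (RT₂ − RT₁)/(log₂ n₂ − log₂ n₁) = (603 − 319)/(3.3219 − 1) = 122.312 ms/bit.
a = RT₁ − b·log₂ n₁ = 319 − 122.312 × 1 = 196.688 ms.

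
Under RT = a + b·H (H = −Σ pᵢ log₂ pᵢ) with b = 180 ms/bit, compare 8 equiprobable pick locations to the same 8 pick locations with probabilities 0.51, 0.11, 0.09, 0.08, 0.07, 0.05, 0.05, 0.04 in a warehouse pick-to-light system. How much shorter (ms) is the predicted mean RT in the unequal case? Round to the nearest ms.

119 ms

Equiprobable entropy H₀ = log₂ 8 = 3.0000 bits.
Skewed entropy H = −Σ pᵢ log₂ pᵢ = 2.3364 bits.
ΔRT = b·(H₀ − H) = 180 × 0.6636 = 119.45 ms.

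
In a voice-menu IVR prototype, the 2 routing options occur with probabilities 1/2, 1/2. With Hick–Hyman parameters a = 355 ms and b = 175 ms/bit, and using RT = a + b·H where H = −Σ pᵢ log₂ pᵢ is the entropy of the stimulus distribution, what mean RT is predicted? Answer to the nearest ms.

H = −Σ pᵢ log₂ pᵢ = 0.5·1 + 0.5·1 = 1.000 bits.
RT = 355 + 175 × 1.000 = 530.00 ms.

530 ms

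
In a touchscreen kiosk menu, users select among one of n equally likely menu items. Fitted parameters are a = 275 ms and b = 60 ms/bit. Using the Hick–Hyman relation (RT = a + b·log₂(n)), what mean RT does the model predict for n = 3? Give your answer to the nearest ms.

log₂(3) = 1.5850 bits, so RT = 275 + 60 × 1.5850 ≈ 370.098 ms.

370 ms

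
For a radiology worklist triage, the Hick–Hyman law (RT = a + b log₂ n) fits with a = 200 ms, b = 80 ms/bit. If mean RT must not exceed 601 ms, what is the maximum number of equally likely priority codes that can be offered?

32

Information budget: (601 − 200)/80 = 5.0125 bits, so n ≤ 2^5.0125 = 32.278 → at most 32.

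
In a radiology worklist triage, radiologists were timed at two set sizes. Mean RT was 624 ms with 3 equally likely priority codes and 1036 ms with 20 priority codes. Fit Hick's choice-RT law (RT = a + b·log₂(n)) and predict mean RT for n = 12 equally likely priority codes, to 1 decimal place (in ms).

925.1 ms

With log₂ n on the abscissa the relation is linear; from the two conditions:
  b = (1036 − 624) / (log₂ 20 − log₂ 3) = 412 / (4.3219 − 1.5850) = 150.532 ms/bit
  a = 624 − 150.532 × 1.5850 = 385.413 ms
Then RT(12) = 385.413 + 150.532 × log₂ 12 = 385.413 + 150.532 × 3.5850 ≈ 925.063 ms.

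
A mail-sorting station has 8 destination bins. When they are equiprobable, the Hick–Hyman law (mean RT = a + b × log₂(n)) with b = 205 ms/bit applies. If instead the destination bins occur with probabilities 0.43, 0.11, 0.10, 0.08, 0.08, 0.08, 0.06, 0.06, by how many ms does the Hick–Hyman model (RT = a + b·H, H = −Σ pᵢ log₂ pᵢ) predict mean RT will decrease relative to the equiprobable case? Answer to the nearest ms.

Equiprobable entropy H₀ = log₂ 8 = 3.0000 bits.
Skewed entropy H = −Σ pᵢ log₂ pᵢ = 2.5676 bits.
ΔRT = b·(H₀ − H) = 205 × 0.4324 = 88.63 ms.

89 ms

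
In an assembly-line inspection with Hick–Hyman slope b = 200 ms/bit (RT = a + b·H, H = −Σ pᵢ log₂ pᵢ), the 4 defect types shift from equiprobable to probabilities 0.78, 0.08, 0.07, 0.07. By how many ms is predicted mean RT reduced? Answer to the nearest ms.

Equiprobable entropy H₀ = log₂ 4 = 2.0000 bits.
Skewed entropy H = −Σ pᵢ log₂ pᵢ = 1.1082 bits.
ΔRT = b·(H₀ − H) = 200 × 0.8918 = 178.36 ms.

178 ms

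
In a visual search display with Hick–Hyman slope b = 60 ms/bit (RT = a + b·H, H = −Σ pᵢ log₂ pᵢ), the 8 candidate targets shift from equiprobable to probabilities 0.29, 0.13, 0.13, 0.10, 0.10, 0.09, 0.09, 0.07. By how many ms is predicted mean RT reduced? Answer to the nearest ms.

The RT saving is b·ΔH. Equiprobable H₀ = log₂(8) = 3.0000 bits; with the given probabilities H = 2.8414 bits.
b·(H₀ − H) = 60 × (3.0000 − 2.8414) = 9.51 ms.

10 ms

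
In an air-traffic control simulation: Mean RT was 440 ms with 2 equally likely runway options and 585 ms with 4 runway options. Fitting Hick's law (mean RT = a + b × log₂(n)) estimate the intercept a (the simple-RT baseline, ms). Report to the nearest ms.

295 ms

The slope on a log₂ axis is (585 − 440) / (2 − 1) = 145 ms/bit.
Intercept: a = 440 − 145·log₂(2) = 295.000 ms.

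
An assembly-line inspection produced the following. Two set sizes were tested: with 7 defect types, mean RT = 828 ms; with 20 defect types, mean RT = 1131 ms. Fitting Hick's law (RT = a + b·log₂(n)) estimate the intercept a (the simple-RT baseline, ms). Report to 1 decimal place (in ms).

266.4 ms

b = (RT₂ − RT₁)/(log₂ n₂ − log₂ n₁) = (1131 − 828)/(4.3219 − 2.8074) = 200.056 ms/bit.
a = RT₁ − b·log₂ n₁ = 828 − 200.056 × 2.8074 = 266.371 ms.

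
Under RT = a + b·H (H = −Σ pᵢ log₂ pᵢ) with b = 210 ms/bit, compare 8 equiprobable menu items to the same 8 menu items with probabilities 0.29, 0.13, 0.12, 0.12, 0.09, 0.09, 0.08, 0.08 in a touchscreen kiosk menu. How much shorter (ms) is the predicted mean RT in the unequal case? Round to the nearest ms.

33 ms

The RT saving is b·ΔH. Equiprobable H₀ = log₂(8) = 3.0000 bits; with the given probabilities H = 2.8430 bits.
b·(H₀ − H) = 210 × (3.0000 − 2.8430) = 32.97 ms.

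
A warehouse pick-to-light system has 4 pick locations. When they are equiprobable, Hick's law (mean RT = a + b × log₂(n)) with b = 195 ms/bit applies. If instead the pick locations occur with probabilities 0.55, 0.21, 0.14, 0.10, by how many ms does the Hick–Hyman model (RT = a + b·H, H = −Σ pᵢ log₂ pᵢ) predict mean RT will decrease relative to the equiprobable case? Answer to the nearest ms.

63 ms

Equiprobable entropy H₀ = log₂ 4 = 2.0000 bits.
Skewed entropy H = −Σ pᵢ log₂ pᵢ = 1.6765 bits.
ΔRT = b·(H₀ − H) = 195 × 0.3235 = 63.08 ms.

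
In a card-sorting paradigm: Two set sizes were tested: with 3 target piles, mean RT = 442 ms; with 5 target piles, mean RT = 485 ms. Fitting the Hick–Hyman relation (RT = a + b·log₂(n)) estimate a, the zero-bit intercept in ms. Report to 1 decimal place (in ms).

Slope: b = (485 − 442) / (log₂ 5 − log₂ 3) = 43/0.7370 = 58.347 ms/bit.
a = RT₁ − b·log₂ n₁ = 442 − 58.347 × 1.5850 = 349.522 ms.

349.5 ms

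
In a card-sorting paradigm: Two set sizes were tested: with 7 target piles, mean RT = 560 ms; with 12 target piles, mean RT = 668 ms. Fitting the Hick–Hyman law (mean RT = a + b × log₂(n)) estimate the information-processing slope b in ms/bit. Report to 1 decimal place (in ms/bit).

b = (RT₂ − RT₁)/(log₂ n₂ − log₂ n₁) = (668 − 560)/(3.5850 − 2.8074) = 138.888 ms/bit.

138.9 ms/bit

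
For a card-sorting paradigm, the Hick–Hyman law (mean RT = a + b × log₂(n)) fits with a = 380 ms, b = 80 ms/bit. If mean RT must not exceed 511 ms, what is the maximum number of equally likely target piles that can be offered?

3

80·log₂ n ≤ 511 − 380 = 131, giving log₂ n ≤ 1.6375 and n ≤ 3.111. The largest whole number is 3.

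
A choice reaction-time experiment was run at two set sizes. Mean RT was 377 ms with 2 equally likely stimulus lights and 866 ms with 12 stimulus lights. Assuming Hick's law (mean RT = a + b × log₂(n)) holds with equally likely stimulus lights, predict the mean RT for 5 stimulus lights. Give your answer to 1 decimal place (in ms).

627.1 ms

With log₂ n on the abscissa the relation is linear; from the two conditions:
  b = (866 − 377) / (log₂ 12 − log₂ 2) = 489 / (3.5850 − 1) = 189.171 ms/bit
  a = 377 − 189.171 × 1 = 187.829 ms
Then RT(5) = 187.829 + 189.171 × log₂ 5 = 187.829 + 189.171 × 2.3219 ≈ 627.070 ms.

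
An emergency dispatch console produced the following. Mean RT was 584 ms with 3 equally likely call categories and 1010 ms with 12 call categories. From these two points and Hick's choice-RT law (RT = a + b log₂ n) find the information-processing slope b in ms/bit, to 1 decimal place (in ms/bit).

b = (RT₂ − RT₁)/(log₂ n₂ − log₂ n₁) = (1010 − 584)/(3.5850 − 1.5850) = 213.000 ms/bit.

213.0 ms/bit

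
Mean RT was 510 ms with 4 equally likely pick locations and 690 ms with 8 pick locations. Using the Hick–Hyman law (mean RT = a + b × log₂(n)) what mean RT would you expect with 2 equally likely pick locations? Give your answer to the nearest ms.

Solve the two-equation system in a and b:
  b = (690 − 510) / (log₂ 8 − log₂ 4) = 180 / (3 − 2) = 180 ms/bit
  a = 510 − 180 × 2 = 150 ms
Then RT(2) = 150 + 180 × log₂ 2 = 150 + 180 × 1 ≈ 330.000 ms.

330 ms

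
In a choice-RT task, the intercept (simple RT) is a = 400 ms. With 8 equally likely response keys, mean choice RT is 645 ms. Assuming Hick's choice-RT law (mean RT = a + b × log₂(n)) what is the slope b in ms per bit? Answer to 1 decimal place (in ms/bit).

b = (645 − 400) / log₂(8) = 245 / 3 = 81.667 ms/bit.

81.7 ms/bit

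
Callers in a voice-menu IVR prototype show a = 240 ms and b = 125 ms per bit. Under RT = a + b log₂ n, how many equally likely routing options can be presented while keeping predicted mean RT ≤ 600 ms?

7

125·log₂ n ≤ 600 − 240 = 360, giving log₂ n ≤ 2.8800 and n ≤ 7.362. The largest whole number is 7.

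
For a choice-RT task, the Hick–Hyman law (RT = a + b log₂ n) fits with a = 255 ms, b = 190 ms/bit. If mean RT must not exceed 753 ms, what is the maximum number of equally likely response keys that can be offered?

6

190·log₂ n ≤ 753 − 255 = 498, giving log₂ n ≤ 2.6211 and n ≤ 6.152. The largest whole number is 6.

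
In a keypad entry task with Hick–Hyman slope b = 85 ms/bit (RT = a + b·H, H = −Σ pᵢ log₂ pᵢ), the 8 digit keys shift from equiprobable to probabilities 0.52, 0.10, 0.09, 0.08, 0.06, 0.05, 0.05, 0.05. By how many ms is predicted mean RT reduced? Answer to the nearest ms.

58 ms

The RT saving is b·ΔH. Equiprobable H₀ = log₂(8) = 3.0000 bits; with the given probabilities H = 2.3188 bits.
b·(H₀ − H) = 85 × (3.0000 − 2.3188) = 57.91 ms.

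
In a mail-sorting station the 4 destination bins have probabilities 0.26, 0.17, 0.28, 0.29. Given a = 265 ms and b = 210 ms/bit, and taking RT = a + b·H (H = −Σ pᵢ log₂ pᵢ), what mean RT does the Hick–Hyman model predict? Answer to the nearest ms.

H = 0.26·log₂(1/0.26) + 0.17·log₂(1/0.17) + 0.28·log₂(1/0.28) + 0.29·log₂(1/0.29) = 1.9720 bits.
RT = 265 + 210 × 1.9720 = 679.12 ms.

679 ms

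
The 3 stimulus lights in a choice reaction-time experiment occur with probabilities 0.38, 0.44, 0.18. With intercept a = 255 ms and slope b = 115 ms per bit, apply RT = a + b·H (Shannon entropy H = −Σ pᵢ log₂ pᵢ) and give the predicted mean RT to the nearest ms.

427 ms

Entropy contributions −pᵢ log₂ pᵢ: 0.5305, 0.5211, 0.4453; sum H = 1.4969 bits.
RT = a + bH = 255 + 115·1.4969 = 427.14 ms.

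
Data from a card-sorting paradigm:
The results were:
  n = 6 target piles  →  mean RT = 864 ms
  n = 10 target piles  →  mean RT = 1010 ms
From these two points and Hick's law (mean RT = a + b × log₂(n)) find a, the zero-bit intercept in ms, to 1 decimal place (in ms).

Slope: b = (1010 − 864) / (log₂ 10 − log₂ 6) = 146/0.7370 = 198.110 ms/bit.
Intercept: a = 864 − 198.110·log₂(6) = 351.894 ms.

351.9 ms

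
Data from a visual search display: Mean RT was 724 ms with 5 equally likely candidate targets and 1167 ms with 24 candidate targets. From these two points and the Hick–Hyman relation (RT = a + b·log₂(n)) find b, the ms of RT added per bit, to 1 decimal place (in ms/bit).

195.8 ms/bit

b = (RT₂ − RT₁)/(log₂ n₂ − log₂ n₁) = (1167 − 724)/(4.5850 − 2.3219) = 195.755 ms/bit.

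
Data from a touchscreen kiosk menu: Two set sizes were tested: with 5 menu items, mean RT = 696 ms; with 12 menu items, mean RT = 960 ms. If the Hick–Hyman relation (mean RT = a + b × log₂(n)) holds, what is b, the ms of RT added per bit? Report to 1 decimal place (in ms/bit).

Slope: b = (960 − 696) / (log₂ 12 − log₂ 5) = 264/1.2630 = 209.020 ms/bit.

209.0 ms/bit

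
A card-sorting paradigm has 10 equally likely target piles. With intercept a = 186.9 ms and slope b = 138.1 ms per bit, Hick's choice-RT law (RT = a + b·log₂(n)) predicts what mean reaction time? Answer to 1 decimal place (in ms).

645.7 ms

log₂(10) = 3.3219 bits, so RT = 186.9 + 138.1 × 3.3219 ≈ 645.658 ms.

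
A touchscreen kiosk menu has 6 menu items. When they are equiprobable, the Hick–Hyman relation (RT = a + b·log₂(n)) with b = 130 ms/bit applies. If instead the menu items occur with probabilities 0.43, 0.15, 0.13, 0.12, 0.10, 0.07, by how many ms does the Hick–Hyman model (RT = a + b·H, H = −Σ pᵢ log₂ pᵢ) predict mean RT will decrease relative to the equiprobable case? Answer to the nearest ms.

The RT saving is b·ΔH. Equiprobable H₀ = log₂(6) = 2.5850 bits; with the given probabilities H = 2.2846 bits.
b·(H₀ − H) = 130 × (2.5850 − 2.2846) = 39.05 ms.

39 ms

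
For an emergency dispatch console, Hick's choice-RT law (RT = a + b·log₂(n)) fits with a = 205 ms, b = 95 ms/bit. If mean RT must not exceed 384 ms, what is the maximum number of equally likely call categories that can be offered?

Set 205 + 95·log₂ n ≤ 384 → log₂ n ≤ (384 − 205)/95 = 1.8842.
So n ≤ 2^1.8842 = 3.692; the largest integer n is 3.

3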